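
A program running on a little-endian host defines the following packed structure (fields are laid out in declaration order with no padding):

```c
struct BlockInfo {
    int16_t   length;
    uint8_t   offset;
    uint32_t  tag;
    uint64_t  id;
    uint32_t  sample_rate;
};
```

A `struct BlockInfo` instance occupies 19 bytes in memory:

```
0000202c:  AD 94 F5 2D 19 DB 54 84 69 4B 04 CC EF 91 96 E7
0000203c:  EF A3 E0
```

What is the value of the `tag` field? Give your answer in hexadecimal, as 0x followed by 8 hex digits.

`tag` follows `length` (2 B), `offset` (1 B), so it starts at offset 2 + 1 = 3 and occupies 4 bytes.
Bytes at offsets 3..6: 2D 19 DB 54.
In little-endian order the low byte comes first in memory.
Reassemble most-significant byte first: 54 DB 19 2D → 0x54DB192D.

0x54DB192D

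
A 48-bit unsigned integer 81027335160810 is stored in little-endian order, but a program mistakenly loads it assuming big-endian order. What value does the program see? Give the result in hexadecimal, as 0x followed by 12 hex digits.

0xEA8387A5B149

81027335160810 in 48-bit hexadecimal is 0x49B1A58783EA.
Stored little-endian, the bytes at ascending addresses are EA 83 87 A5 B1 49.
Read back as big-endian, the last byte is least significant, giving 0xEA8387A5B149.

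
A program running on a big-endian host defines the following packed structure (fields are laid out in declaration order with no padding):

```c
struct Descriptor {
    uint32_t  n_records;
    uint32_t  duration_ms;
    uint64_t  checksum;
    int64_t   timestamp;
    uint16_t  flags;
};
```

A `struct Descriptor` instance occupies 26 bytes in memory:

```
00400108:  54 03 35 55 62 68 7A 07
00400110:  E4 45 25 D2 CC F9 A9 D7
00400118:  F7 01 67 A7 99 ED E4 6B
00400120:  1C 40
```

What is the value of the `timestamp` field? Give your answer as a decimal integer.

-648122901824936853

`timestamp` follows `n_records` (4 B), `duration_ms` (4 B), `checksum` (8 B), so it starts at offset 4 + 4 + 8 = 16 and occupies 8 bytes.
Bytes at offsets 16..23: F7 01 67 A7 99 ED E4 6B.
Big-endian: lowest address holds the most-significant byte.
The bytes are already most-significant first: 0xF70167A799EDE46B.
Top bit is set, so as a signed 64-bit value this is 0xF70167A799EDE46B − 2^64 = -648122901824936853.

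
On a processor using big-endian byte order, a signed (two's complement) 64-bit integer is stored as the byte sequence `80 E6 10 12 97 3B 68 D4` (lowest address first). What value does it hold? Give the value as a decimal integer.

-9158615120178616108

In big-endian order the high byte comes first in memory.
The bytes are already most-significant first: 0x80E61012973B68D4.
Top bit is set, so as a signed 64-bit value this is 0x80E61012973B68D4 − 2^64 = -9158615120178616108.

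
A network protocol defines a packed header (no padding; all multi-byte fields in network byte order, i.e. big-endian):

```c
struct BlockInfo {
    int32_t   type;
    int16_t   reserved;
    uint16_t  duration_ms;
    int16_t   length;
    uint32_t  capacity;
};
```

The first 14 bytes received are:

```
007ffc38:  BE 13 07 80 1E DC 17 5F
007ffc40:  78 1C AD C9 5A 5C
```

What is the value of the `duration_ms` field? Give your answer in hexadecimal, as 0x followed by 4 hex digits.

0x175F

`duration_ms` follows `type` (4 B), `reserved` (2 B), so it starts at offset 4 + 2 = 6 and occupies 2 bytes.
Bytes at offsets 6..7: 17 5F.
Big-endian: lowest address holds the most-significant byte.
The bytes are already most-significant first: 0x175F.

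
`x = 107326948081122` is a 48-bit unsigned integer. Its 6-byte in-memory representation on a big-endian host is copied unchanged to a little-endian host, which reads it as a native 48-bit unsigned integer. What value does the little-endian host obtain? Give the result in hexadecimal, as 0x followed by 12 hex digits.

107326948081122 in 48-bit hexadecimal is 0x619D009D7DE2.
Stored big-endian, the bytes at ascending addresses are 61 9D 00 9D 7D E2.
Read back as little-endian, the first byte is least significant, giving 0xE27D9D009D61.

0xE27D9D009D61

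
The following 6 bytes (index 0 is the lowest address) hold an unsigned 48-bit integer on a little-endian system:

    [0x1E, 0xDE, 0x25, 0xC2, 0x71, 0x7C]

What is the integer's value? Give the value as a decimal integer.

Little-endian: lowest address holds the least-significant byte.
Reassemble most-significant byte first: 7C 71 C2 25 DE 1E → 0x7C71C225DE1E.
0x7C71C225DE1E = 136828030410270.

136828030410270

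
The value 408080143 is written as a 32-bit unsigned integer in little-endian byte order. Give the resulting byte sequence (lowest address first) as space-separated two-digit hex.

408080143 in hexadecimal, padded to 32 bits, is 0x1852CF0F.
Split into bytes (most-significant first): 18 52 CF 0F.
In little-endian order the low byte comes first in memory.
So at ascending addresses the bytes are 0F CF 52 18.

0F CF 52 18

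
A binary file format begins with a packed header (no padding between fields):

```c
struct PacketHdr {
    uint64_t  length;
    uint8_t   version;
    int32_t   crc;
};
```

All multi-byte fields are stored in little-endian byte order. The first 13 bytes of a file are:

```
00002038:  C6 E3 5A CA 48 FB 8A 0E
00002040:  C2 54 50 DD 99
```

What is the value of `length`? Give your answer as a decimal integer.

1047926153368232902

`length` is the first field, at byte offset 0, occupying 8 bytes.
Bytes at offsets 0..7: C6 E3 5A CA 48 FB 8A 0E.
Little-endian: lowest address holds the least-significant byte.
Reassemble most-significant byte first: 0E 8A FB 48 CA 5A E3 C6 → 0x0E8AFB48CA5AE3C6.
0x0E8AFB48CA5AE3C6 = 1047926153368232902.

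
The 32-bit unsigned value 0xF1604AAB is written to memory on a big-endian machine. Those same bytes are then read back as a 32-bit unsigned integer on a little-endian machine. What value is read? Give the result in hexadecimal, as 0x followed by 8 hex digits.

0xAB4A60F1

Stored big-endian, the bytes at ascending addresses are F1 60 4A AB.
Read back as little-endian, the first byte is least significant, giving 0xAB4A60F1.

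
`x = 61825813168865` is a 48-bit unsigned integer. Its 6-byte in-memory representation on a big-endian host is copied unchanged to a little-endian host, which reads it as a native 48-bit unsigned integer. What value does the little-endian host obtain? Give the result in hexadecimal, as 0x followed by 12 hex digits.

0xE1C2A1F13A38

61825813168865 in 48-bit hexadecimal is 0x383AF1A1C2E1.
Stored big-endian, the bytes at ascending addresses are 38 3A F1 A1 C2 E1.
Read back as little-endian, the first byte is least significant, giving 0xE1C2A1F13A38.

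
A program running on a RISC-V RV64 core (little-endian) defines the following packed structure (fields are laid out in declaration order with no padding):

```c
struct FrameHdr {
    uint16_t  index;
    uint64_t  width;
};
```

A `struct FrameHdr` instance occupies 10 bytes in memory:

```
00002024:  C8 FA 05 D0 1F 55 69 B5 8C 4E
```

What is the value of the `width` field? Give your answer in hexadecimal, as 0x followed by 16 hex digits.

0x4E8CB569551FD005

`width` follows `index` (2 bytes), so it starts at byte offset 2 and occupies 8 bytes.
Bytes at offsets 2..9: 05 D0 1F 55 69 B5 8C 4E.
Little-endian: lowest address holds the least-significant byte.
Reassemble most-significant byte first: 4E 8C B5 69 55 1F D0 05 → 0x4E8CB569551FD005.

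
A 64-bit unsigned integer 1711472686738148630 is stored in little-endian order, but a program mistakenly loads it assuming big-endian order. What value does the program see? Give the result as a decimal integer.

1625182911506399255

1711472686738148630 in 64-bit hexadecimal is 0x17C05F573FCF8D16.
Stored little-endian, the bytes at ascending addresses are 16 8D CF 3F 57 5F C0 17.
Read back as big-endian, the last byte is least significant, giving 0x168DCF3F575FC017.
0x168DCF3F575FC017 = 1625182911506399255.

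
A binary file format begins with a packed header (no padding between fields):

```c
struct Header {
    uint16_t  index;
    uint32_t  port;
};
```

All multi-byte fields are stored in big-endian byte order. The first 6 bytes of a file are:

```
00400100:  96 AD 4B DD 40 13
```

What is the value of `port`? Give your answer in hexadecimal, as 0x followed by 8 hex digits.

`port` follows `index` (2 bytes), so it starts at byte offset 2 and occupies 4 bytes.
Bytes at offsets 2..5: 4B DD 40 13.
Big-endian stores the most-significant byte at the lowest address.
The bytes are already most-significant first: 0x4BDD4013.

0x4BDD4013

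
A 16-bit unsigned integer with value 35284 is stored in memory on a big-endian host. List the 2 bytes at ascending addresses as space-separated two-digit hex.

89 D4

35284 in hexadecimal, padded to 16 bits, is 0x89D4.
Split into bytes (most-significant first): 89 D4.
Big-endian: lowest address holds the most-significant byte.
So the memory order matches the most-significant-first order: 89 D4.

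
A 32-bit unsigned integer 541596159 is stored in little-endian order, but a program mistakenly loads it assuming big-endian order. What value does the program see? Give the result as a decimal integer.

4279846944

541596159 in 32-bit hexadecimal is 0x204819FF.
Stored little-endian, the bytes at ascending addresses are FF 19 48 20.
Read back as big-endian, the last byte is least significant, giving 0xFF194820.
0xFF194820 = 4279846944.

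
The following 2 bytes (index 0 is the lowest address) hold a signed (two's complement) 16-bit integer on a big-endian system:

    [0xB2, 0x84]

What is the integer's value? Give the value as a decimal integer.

-19836

Big-endian stores the most-significant byte at the lowest address.
The bytes are already most-significant first: 0xB284.
Top bit is set, so as a signed 16-bit value this is 0xB284 − 2^16 = -19836.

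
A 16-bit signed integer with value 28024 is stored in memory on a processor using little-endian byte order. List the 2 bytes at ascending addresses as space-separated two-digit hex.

78 6D

28024 in hexadecimal, padded to 16 bits, is 0x6D78.
Split into bytes (most-significant first): 6D 78.
Little-endian stores the least-significant byte at the lowest address.
So at ascending addresses the bytes are 78 6D.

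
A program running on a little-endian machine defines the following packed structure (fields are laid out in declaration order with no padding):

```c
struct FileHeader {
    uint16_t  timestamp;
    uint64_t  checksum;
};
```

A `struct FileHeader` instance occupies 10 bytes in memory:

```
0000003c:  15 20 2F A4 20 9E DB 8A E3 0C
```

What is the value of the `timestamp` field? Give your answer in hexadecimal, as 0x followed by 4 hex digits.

`timestamp` is the first field, at byte offset 0, occupying 2 bytes.
Bytes at offsets 0..1: 15 20.
In little-endian order the low byte comes first in memory.
Reassemble most-significant byte first: 20 15 → 0x2015.

0x2015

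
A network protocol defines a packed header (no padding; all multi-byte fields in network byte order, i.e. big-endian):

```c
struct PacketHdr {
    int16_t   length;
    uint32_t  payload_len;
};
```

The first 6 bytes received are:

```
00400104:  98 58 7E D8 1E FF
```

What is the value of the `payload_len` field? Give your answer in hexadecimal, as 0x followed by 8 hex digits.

`payload_len` follows `length` (2 bytes), so it starts at byte offset 2 and occupies 4 bytes.
Bytes at offsets 2..5: 7E D8 1E FF.
Big-endian stores the most-significant byte at the lowest address.
The bytes are already most-significant first: 0x7ED81EFF.

0x7ED81EFF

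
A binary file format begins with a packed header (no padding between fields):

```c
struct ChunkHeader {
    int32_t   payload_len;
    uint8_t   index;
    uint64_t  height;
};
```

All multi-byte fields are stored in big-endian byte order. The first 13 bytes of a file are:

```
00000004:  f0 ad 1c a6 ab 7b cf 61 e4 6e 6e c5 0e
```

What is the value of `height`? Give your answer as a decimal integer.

8921457020577432846

`height` follows `payload_len` (4 B), `index` (1 B), so it starts at offset 4 + 1 = 5 and occupies 8 bytes.
Bytes at offsets 5..12: 7B CF 61 E4 6E 6E C5 0E.
Big-endian: lowest address holds the most-significant byte.
The bytes are already most-significant first: 0x7BCF61E46E6EC50E.
0x7BCF61E46E6EC50E = 8921457020577432846.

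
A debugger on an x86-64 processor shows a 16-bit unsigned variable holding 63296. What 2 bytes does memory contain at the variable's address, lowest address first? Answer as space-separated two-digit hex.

63296 in hexadecimal, padded to 16 bits, is 0xF740.
Split into bytes (most-significant first): F7 40.
Little-endian stores the least-significant byte at the lowest address.
So at ascending addresses the bytes are 40 F7.

40 F7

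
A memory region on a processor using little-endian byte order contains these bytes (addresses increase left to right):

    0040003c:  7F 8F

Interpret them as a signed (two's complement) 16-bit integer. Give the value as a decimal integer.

Little-endian: lowest address holds the least-significant byte.
Reassemble most-significant byte first: 8F 7F → 0x8F7F.
Top bit is set, so as a signed 16-bit value this is 0x8F7F − 2^16 = -28801.

-28801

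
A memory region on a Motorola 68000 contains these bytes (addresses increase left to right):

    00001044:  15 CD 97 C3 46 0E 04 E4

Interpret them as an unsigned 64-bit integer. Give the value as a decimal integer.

1571078709971911908

Big-endian stores the most-significant byte at the lowest address.
The bytes are already most-significant first: 0x15CD97C3460E04E4.
0x15CD97C3460E04E4 = 1571078709971911908.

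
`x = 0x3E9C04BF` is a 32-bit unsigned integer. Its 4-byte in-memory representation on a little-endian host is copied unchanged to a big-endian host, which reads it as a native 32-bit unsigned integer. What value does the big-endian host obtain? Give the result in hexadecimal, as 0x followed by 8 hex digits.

Stored little-endian, the bytes at ascending addresses are BF 04 9C 3E.
Read back as big-endian, the last byte is least significant, giving 0xBF049C3E.

0xBF049C3E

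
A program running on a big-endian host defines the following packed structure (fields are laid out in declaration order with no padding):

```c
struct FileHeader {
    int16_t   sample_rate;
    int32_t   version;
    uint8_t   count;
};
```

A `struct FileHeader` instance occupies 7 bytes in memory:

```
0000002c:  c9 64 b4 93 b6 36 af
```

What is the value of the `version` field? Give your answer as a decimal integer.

-1265387978

`version` follows `sample_rate` (2 bytes), so it starts at byte offset 2 and occupies 4 bytes.
Bytes at offsets 2..5: B4 93 B6 36.
Big-endian: lowest address holds the most-significant byte.
The bytes are already most-significant first: 0xB493B636.
Top bit is set, so as a signed 32-bit value this is 0xB493B636 − 2^32 = -1265387978.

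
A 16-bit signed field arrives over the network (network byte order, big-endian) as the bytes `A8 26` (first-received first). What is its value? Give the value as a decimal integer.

In big-endian order the high byte comes first in memory.
The bytes are already most-significant first: 0xA826.
Top bit is set, so as a signed 16-bit value this is 0xA826 − 2^16 = -22490.

-22490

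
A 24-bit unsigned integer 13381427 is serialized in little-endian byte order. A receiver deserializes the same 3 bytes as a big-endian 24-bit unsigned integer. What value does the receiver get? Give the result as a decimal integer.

13381427 in 24-bit hexadecimal is 0xCC2F33.
Stored little-endian, the bytes at ascending addresses are 33 2F CC.
Read back as big-endian, the last byte is least significant, giving 0x332FCC.
0x332FCC = 3354572.

3354572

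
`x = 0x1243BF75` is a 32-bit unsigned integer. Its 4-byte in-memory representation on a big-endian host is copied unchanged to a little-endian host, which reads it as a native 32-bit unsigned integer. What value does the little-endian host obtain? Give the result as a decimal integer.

1975468818

Stored big-endian, the bytes at ascending addresses are 12 43 BF 75.
Read back as little-endian, the first byte is least significant, giving 0x75BF4312.
0x75BF4312 = 1975468818.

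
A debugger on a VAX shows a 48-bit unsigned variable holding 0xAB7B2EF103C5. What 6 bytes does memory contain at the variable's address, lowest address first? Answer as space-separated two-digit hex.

C5 03 F1 2E 7B AB

Split into bytes (most-significant first): AB 7B 2E F1 03 C5.
In little-endian order the low byte comes first in memory.
So at ascending addresses the bytes are C5 03 F1 2E 7B AB.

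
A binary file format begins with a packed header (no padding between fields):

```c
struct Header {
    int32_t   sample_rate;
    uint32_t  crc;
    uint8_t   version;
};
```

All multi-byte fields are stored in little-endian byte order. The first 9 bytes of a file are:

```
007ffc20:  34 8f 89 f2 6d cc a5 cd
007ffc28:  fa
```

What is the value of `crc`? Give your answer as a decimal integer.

`crc` follows `sample_rate` (4 bytes), so it starts at byte offset 4 and occupies 4 bytes.
Bytes at offsets 4..7: 6D CC A5 CD.
Little-endian stores the least-significant byte at the lowest address.
Reassemble most-significant byte first: CD A5 CC 6D → 0xCDA5CC6D.
0xCDA5CC6D = 3450195053.

3450195053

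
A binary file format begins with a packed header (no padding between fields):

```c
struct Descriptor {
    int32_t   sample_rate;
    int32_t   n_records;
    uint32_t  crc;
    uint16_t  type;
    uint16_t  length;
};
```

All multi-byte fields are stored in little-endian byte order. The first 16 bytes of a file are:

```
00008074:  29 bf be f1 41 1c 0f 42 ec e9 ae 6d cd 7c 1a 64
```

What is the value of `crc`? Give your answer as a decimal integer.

`crc` follows `sample_rate` (4 B), `n_records` (4 B), so it starts at offset 4 + 4 = 8 and occupies 4 bytes.
Bytes at offsets 8..11: EC E9 AE 6D.
In little-endian order the low byte comes first in memory.
Reassemble most-significant byte first: 6D AE E9 EC → 0x6DAEE9EC.
0x6DAEE9EC = 1840179692.

1840179692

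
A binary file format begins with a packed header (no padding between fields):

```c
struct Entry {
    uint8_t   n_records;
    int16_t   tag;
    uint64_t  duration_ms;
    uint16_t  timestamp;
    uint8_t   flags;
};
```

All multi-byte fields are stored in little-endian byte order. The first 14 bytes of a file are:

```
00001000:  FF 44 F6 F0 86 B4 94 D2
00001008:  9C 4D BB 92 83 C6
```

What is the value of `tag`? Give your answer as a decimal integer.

-2492

`tag` follows `n_records` (1 byte), so it starts at byte offset 1 and occupies 2 bytes.
Bytes at offsets 1..2: 44 F6.
In little-endian order the low byte comes first in memory.
Reassemble most-significant byte first: F6 44 → 0xF644.
Top bit is set, so as a signed 16-bit value this is 0xF644 − 2^16 = -2492.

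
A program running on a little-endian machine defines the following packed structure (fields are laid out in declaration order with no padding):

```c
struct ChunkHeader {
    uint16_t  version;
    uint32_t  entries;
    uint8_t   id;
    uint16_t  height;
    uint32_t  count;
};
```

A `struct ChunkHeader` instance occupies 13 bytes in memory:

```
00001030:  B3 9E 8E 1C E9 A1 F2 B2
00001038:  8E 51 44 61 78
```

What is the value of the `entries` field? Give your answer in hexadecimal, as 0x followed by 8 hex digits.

0xA1E91C8E

`entries` follows `version` (2 bytes), so it starts at byte offset 2 and occupies 4 bytes.
Bytes at offsets 2..5: 8E 1C E9 A1.
Little-endian: lowest address holds the least-significant byte.
Reassemble most-significant byte first: A1 E9 1C 8E → 0xA1E91C8E.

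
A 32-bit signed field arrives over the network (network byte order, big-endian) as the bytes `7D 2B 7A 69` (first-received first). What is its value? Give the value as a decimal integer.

2100001385

Big-endian: lowest address holds the most-significant byte.
The bytes are already most-significant first: 0x7D2B7A69.
0x7D2B7A69 = 2100001385.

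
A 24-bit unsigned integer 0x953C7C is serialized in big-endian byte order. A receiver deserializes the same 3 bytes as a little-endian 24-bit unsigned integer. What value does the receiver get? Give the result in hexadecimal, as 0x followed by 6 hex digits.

Stored big-endian, the bytes at ascending addresses are 95 3C 7C.
Read back as little-endian, the first byte is least significant, giving 0x7C3C95.

0x7C3C95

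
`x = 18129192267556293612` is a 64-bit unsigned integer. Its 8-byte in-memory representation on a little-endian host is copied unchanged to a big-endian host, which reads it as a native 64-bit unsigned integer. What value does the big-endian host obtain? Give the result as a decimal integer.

17044844295562237947

18129192267556293612 in 64-bit hexadecimal is 0xFB97D45094738BEC.
Stored little-endian, the bytes at ascending addresses are EC 8B 73 94 50 D4 97 FB.
Read back as big-endian, the last byte is least significant, giving 0xEC8B739450D497FB.
0xEC8B739450D497FB = 17044844295562237947.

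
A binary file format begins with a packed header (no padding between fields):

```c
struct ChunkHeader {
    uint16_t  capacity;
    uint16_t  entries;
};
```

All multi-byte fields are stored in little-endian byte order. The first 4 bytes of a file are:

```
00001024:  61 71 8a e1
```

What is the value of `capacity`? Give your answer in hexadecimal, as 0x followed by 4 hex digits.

`capacity` is the first field, at byte offset 0, occupying 2 bytes.
Bytes at offsets 0..1: 61 71.
Little-endian: lowest address holds the least-significant byte.
Reassemble most-significant byte first: 71 61 → 0x7161.

0x7161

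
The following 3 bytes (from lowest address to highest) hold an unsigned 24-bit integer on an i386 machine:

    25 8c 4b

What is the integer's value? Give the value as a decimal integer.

In little-endian order the low byte comes first in memory.
Reassemble most-significant byte first: 4B 8C 25 → 0x4B8C25.
0x4B8C25 = 4951077.

4951077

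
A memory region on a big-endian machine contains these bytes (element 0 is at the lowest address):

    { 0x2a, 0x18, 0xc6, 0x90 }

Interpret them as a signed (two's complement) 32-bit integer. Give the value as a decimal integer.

In big-endian order the high byte comes first in memory.
The bytes are already most-significant first: 0x2A18C690.
0x2A18C690 = 706266768.

706266768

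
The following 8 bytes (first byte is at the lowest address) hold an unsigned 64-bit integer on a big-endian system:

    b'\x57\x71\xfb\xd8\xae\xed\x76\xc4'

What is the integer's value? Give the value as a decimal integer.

6301094261734340292

Big-endian: lowest address holds the most-significant byte.
The bytes are already most-significant first: 0x5771FBD8AEED76C4.
0x5771FBD8AEED76C4 = 6301094261734340292.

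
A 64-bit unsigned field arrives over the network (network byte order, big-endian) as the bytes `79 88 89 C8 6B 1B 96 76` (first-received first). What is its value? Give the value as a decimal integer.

Big-endian: lowest address holds the most-significant byte.
The bytes are already most-significant first: 0x798889C86B1B9676.
0x798889C86B1B9676 = 8757400969305364086.

8757400969305364086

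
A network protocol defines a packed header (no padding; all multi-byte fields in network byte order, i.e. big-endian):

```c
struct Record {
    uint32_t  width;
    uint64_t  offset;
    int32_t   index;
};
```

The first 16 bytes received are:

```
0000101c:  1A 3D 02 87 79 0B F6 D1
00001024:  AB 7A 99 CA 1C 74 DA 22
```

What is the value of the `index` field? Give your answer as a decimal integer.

477420066

`index` follows `width` (4 B), `offset` (8 B), so it starts at offset 4 + 8 = 12 and occupies 4 bytes.
Bytes at offsets 12..15: 1C 74 DA 22.
In big-endian order the high byte comes first in memory.
The bytes are already most-significant first: 0x1C74DA22.
0x1C74DA22 = 477420066.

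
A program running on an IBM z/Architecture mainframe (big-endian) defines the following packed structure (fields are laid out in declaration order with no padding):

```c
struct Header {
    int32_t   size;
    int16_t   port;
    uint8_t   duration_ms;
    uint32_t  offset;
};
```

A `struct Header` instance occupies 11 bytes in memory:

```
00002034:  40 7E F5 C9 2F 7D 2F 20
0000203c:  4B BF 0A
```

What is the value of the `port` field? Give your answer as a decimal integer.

`port` follows `size` (4 bytes), so it starts at byte offset 4 and occupies 2 bytes.
Bytes at offsets 4..5: 2F 7D.
Big-endian: lowest address holds the most-significant byte.
The bytes are already most-significant first: 0x2F7D.
0x2F7D = 12157.

12157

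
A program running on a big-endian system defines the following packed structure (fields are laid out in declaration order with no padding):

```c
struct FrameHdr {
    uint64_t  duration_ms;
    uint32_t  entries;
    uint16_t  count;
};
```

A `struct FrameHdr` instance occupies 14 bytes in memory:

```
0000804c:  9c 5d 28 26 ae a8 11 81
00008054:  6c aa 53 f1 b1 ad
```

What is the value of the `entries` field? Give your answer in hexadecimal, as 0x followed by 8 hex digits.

`entries` follows `duration_ms` (8 bytes), so it starts at byte offset 8 and occupies 4 bytes.
Bytes at offsets 8..11: 6C AA 53 F1.
Big-endian stores the most-significant byte at the lowest address.
The bytes are already most-significant first: 0x6CAA53F1.

0x6CAA53F1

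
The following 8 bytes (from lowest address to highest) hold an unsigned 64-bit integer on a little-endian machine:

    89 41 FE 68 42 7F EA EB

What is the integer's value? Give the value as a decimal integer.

16999539666669420937

In little-endian order the low byte comes first in memory.
Reassemble most-significant byte first: EB EA 7F 42 68 FE 41 89 → 0xEBEA7F4268FE4189.
0xEBEA7F4268FE4189 = 16999539666669420937.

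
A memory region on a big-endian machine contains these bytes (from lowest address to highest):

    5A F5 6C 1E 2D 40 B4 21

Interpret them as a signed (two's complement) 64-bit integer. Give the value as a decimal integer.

Big-endian: lowest address holds the most-significant byte.
The bytes are already most-significant first: 0x5AF56C1E2D40B421.
0x5AF56C1E2D40B421 = 6554263709571658785.

6554263709571658785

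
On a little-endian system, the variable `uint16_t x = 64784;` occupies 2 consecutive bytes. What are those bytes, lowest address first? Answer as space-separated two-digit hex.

64784 in hexadecimal, padded to 16 bits, is 0xFD10.
Split into bytes (most-significant first): FD 10.
In little-endian order the low byte comes first in memory.
So at ascending addresses the bytes are 10 FD.

10 FD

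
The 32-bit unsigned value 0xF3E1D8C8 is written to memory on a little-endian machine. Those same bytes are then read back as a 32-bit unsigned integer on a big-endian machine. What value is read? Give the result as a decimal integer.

3369656819

Stored little-endian, the bytes at ascending addresses are C8 D8 E1 F3.
Read back as big-endian, the last byte is least significant, giving 0xC8D8E1F3.
0xC8D8E1F3 = 3369656819.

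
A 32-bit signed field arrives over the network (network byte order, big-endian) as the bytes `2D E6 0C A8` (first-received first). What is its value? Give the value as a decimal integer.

770051240

Big-endian: lowest address holds the most-significant byte.
The bytes are already most-significant first: 0x2DE60CA8.
0x2DE60CA8 = 770051240.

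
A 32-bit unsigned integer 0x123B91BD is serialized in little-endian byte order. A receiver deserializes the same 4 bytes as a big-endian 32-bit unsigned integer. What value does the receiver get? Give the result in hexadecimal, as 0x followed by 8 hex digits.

Stored little-endian, the bytes at ascending addresses are BD 91 3B 12.
Read back as big-endian, the last byte is least significant, giving 0xBD913B12.

0xBD913B12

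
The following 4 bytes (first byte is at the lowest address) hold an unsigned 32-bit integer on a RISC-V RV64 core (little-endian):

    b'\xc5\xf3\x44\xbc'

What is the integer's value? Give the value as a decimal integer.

3158635461

Little-endian stores the least-significant byte at the lowest address.
Reassemble most-significant byte first: BC 44 F3 C5 → 0xBC44F3C5.
0xBC44F3C5 = 3158635461.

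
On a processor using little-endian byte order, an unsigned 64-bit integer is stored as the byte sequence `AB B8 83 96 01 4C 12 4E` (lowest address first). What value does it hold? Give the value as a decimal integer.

5625642454243063979

Little-endian: lowest address holds the least-significant byte.
Reassemble most-significant byte first: 4E 12 4C 01 96 83 B8 AB → 0x4E124C019683B8AB.
0x4E124C019683B8AB = 5625642454243063979.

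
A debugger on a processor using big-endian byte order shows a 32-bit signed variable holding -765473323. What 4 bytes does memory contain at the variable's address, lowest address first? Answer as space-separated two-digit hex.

Two's complement of -765473323 in 32 bits: 765473323 = 0x2DA0322B; invert → 0xD25FCDD4; add 1 → 0xD25FCDD5.
Split into bytes (most-significant first): D2 5F CD D5.
Big-endian stores the most-significant byte at the lowest address.
So the memory order matches the most-significant-first order: D2 5F CD D5.

D2 5F CD D5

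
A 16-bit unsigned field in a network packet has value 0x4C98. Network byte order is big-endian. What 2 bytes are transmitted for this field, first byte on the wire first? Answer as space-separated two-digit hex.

4C 98

Split into bytes (most-significant first): 4C 98.
Big-endian: lowest address holds the most-significant byte.
So the memory order matches the most-significant-first order: 4C 98.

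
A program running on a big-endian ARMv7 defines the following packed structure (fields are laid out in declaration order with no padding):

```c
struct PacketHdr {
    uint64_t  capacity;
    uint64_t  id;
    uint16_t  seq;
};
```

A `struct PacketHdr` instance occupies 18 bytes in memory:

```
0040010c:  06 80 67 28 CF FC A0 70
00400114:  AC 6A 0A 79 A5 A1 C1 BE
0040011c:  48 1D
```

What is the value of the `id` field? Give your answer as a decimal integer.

12423754039641096638

`id` follows `capacity` (8 bytes), so it starts at byte offset 8 and occupies 8 bytes.
Bytes at offsets 8..15: AC 6A 0A 79 A5 A1 C1 BE.
Big-endian: lowest address holds the most-significant byte.
The bytes are already most-significant first: 0xAC6A0A79A5A1C1BE.
0xAC6A0A79A5A1C1BE = 12423754039641096638.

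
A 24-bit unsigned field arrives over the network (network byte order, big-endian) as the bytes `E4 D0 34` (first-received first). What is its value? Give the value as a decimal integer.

Big-endian stores the most-significant byte at the lowest address.
The bytes are already most-significant first: 0xE4D034.
0xE4D034 = 14995508.

14995508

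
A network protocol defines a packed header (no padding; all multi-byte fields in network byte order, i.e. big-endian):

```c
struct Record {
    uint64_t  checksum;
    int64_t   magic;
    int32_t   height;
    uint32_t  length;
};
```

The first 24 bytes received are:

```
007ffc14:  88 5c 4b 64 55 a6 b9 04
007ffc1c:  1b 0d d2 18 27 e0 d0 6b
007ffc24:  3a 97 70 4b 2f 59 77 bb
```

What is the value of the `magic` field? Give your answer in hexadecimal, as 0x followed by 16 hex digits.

0x1B0DD21827E0D06B

`magic` follows `checksum` (8 bytes), so it starts at byte offset 8 and occupies 8 bytes.
Bytes at offsets 8..15: 1B 0D D2 18 27 E0 D0 6B.
Big-endian stores the most-significant byte at the lowest address.
The bytes are already most-significant first: 0x1B0DD21827E0D06B.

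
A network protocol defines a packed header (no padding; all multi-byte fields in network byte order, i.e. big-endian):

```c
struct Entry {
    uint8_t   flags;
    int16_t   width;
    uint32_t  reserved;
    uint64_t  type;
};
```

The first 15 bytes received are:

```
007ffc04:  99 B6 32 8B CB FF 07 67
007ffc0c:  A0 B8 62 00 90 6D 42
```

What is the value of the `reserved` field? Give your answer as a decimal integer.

`reserved` follows `flags` (1 B), `width` (2 B), so it starts at offset 1 + 2 = 3 and occupies 4 bytes.
Bytes at offsets 3..6: 8B CB FF 07.
In big-endian order the high byte comes first in memory.
The bytes are already most-significant first: 0x8BCBFF07.
0x8BCBFF07 = 2345402119.

2345402119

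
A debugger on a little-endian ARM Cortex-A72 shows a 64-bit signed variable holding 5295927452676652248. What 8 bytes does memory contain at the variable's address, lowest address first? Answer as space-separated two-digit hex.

5295927452676652248 in hexadecimal, padded to 64 bits, is 0x497EE9F58D07FCD8.
Split into bytes (most-significant first): 49 7E E9 F5 8D 07 FC D8.
In little-endian order the low byte comes first in memory.
So at ascending addresses the bytes are D8 FC 07 8D F5 E9 7E 49.

D8 FC 07 8D F5 E9 7E 49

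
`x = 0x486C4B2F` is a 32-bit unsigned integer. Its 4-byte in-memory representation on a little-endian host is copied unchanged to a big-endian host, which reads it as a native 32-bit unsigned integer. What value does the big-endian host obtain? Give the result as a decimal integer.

793472072

Stored little-endian, the bytes at ascending addresses are 2F 4B 6C 48.
Read back as big-endian, the last byte is least significant, giving 0x2F4B6C48.
0x2F4B6C48 = 793472072.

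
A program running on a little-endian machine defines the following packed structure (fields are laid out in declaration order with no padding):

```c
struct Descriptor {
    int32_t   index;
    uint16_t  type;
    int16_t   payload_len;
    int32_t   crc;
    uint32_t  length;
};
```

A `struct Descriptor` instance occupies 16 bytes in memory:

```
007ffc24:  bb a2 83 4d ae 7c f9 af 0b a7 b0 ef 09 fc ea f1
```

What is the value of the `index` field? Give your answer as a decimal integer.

`index` is the first field, at byte offset 0, occupying 4 bytes.
Bytes at offsets 0..3: BB A2 83 4D.
In little-endian order the low byte comes first in memory.
Reassemble most-significant byte first: 4D 83 A2 BB → 0x4D83A2BB.
0x4D83A2BB = 1300472507.

1300472507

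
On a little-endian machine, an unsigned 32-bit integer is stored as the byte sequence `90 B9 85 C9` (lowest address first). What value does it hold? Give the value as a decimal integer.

Little-endian stores the least-significant byte at the lowest address.
Reassemble most-significant byte first: C9 85 B9 90 → 0xC985B990.
0xC985B990 = 3380984208.

3380984208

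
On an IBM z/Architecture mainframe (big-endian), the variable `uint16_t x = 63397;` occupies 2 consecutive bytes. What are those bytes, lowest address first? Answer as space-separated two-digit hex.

63397 in hexadecimal, padded to 16 bits, is 0xF7A5.
Split into bytes (most-significant first): F7 A5.
Big-endian: lowest address holds the most-significant byte.
So the memory order matches the most-significant-first order: F7 A5.

F7 A5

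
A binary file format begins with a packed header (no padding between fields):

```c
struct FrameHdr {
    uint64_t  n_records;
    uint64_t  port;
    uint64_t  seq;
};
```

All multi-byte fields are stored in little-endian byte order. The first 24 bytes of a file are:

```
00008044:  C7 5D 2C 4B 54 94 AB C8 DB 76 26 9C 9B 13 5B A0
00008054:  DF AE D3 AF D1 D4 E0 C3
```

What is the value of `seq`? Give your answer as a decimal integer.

`seq` follows `n_records` (8 B), `port` (8 B), so it starts at offset 8 + 8 = 16 and occupies 8 bytes.
Bytes at offsets 16..23: DF AE D3 AF D1 D4 E0 C3.
Little-endian stores the least-significant byte at the lowest address.
Reassemble most-significant byte first: C3 E0 D4 D1 AF D3 AE DF → 0xC3E0D4D1AFD3AEDF.
0xC3E0D4D1AFD3AEDF = 14114515229242273503.

14114515229242273503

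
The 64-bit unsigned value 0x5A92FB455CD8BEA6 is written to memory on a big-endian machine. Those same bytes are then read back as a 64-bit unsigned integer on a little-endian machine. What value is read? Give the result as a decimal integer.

Stored big-endian, the bytes at ascending addresses are 5A 92 FB 45 5C D8 BE A6.
Read back as little-endian, the first byte is least significant, giving 0xA6BED85C45FB925A.
0xA6BED85C45FB925A = 12015278746693767770.

12015278746693767770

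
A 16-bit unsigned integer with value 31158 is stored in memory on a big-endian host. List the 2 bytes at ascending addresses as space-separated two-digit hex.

31158 in hexadecimal, padded to 16 bits, is 0x79B6.
Split into bytes (most-significant first): 79 B6.
In big-endian order the high byte comes first in memory.
So the memory order matches the most-significant-first order: 79 B6.

79 B6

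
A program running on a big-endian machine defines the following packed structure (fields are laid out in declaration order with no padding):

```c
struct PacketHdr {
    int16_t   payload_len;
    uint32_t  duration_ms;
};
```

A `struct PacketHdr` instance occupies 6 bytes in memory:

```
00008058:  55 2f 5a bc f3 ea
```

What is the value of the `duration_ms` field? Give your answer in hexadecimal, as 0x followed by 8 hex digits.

0x5ABCF3EA

`duration_ms` follows `payload_len` (2 bytes), so it starts at byte offset 2 and occupies 4 bytes.
Bytes at offsets 2..5: 5A BC F3 EA.
In big-endian order the high byte comes first in memory.
The bytes are already most-significant first: 0x5ABCF3EA.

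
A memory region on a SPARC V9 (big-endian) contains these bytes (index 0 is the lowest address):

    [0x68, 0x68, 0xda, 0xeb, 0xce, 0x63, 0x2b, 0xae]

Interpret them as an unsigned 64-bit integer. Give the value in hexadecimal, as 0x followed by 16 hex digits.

Big-endian: lowest address holds the most-significant byte.
The bytes are already most-significant first: 0x6868DAEBCE632BAE.

0x6868DAEBCE632BAE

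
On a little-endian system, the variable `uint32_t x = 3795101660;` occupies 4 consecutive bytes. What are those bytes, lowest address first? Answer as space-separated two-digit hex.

3795101660 in hexadecimal, padded to 32 bits, is 0xE234A7DC.
Split into bytes (most-significant first): E2 34 A7 DC.
Little-endian: lowest address holds the least-significant byte.
So at ascending addresses the bytes are DC A7 34 E2.

DC A7 34 E2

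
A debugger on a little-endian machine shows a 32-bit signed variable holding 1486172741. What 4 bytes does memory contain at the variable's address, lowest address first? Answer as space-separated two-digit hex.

45 32 95 58

1486172741 in hexadecimal, padded to 32 bits, is 0x58953245.
Split into bytes (most-significant first): 58 95 32 45.
In little-endian order the low byte comes first in memory.
So at ascending addresses the bytes are 45 32 95 58.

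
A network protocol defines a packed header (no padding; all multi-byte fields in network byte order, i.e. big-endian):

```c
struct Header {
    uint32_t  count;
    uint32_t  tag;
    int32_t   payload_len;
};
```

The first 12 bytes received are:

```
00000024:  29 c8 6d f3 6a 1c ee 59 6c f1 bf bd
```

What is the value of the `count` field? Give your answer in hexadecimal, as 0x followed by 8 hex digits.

0x29C86DF3

`count` is the first field, at byte offset 0, occupying 4 bytes.
Bytes at offsets 0..3: 29 C8 6D F3.
In big-endian order the high byte comes first in memory.
The bytes are already most-significant first: 0x29C86DF3.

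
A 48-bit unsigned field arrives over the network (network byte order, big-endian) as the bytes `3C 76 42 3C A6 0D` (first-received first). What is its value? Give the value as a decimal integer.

66478615078413

In big-endian order the high byte comes first in memory.
The bytes are already most-significant first: 0x3C76423CA60D.
0x3C76423CA60D = 66478615078413.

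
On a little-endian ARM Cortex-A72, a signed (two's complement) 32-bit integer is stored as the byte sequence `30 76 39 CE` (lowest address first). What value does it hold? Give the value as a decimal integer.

Little-endian stores the least-significant byte at the lowest address.
Reassemble most-significant byte first: CE 39 76 30 → 0xCE397630.
Top bit is set, so as a signed 32-bit value this is 0xCE397630 − 2^32 = -835094992.

-835094992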